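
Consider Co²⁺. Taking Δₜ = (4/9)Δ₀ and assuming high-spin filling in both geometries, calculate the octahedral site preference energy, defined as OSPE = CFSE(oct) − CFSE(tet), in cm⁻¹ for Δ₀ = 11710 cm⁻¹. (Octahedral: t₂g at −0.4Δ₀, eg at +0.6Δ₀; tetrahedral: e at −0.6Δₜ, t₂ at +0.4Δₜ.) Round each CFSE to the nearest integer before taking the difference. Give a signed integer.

Co sits in group 9; removing 2 electrons leaves Co²⁺ with 9 − 2 = 7 d electrons.
Octahedral (high-spin): t₂g⁵ eg², CFSE = 5(−0.4) + 2(+0.6) = -0.8Δ₀ = -0.8 × 11710 = -9368 cm⁻¹.
Tetrahedral e⁴ t₂³ gives -1.2Δₜ = -1.2 × (4/9) × 11710 = -6245 cm⁻¹.
Subtracting, OSPE = -9368 − (-6245) = -3123 cm⁻¹.

-3123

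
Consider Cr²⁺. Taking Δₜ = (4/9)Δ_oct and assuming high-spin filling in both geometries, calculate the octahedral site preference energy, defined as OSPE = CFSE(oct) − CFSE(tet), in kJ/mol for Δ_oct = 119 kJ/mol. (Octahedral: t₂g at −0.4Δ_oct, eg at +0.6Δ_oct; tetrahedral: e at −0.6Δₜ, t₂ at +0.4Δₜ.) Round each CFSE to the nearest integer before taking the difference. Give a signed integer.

Group 6 minus oxidation state +2 gives a d⁴ configuration for Cr²⁺.
In an octahedral site d⁴ (HS) is t₂g³ eg¹, giving CFSE(oct) = -0.6Δ_oct = -71 kJ/mol.
In a tetrahedral site the filling is e² t₂²: CFSE(tet) = -0.4Δₜ = -0.4 × (4/9)(119) = -21 kJ/mol.
Subtracting, OSPE = -71 − (-21) = -50 kJ/mol.

-50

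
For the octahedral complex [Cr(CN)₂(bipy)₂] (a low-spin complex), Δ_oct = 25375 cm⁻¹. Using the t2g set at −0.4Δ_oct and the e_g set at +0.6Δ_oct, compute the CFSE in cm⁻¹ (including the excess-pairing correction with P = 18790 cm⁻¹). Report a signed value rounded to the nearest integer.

Ligand charges: 2×(-1) from CN⁻ and 2×(+0) from bipy sum to -2; with overall charge +0, Cr is +2.
Cr sits in group 6; removing 2 electrons leaves Cr²⁺ with 6 − 2 = 4 d electrons.
Electron filling gives t2g^4 e_g^0.
The orbital stabilization is -1.6Δ_oct = -1.6 × 25375 = -40600 cm⁻¹.
Pairing penalty: 1 pair vs 0 in the high-spin reference → 1 extra × P = 18790 cm⁻¹.
Net CFSE = -40600 + 18790 = -21810 cm⁻¹.

-21810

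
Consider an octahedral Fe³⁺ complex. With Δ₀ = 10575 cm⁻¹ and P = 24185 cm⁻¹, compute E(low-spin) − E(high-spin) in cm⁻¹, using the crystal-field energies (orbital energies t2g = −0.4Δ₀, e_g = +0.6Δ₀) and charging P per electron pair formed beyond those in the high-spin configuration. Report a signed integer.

27220

Fe³⁺: group 8, so d-count = 8 − 3 = 5.
In the high-spin limit (t2g^3 e_g^2) the orbital term is 0.0Δ₀ = 0 cm⁻¹, with no excess pairing.
For low-spin the configuration is t2g^5 e_g^0: orbital energy -2.0 × 10575 = -21150 cm⁻¹, and 2 additional pairs relative to high-spin add 48370 cm⁻¹, giving 27220 cm⁻¹.
Thus E(LS) − E(HS) = 27220 cm⁻¹.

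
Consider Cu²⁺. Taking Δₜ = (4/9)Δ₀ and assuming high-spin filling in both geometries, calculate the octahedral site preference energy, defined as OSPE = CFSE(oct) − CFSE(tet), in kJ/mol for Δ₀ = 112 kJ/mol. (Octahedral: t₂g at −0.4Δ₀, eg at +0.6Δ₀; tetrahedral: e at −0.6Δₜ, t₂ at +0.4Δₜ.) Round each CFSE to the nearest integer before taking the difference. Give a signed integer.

Cu sits in group 11; removing 2 electrons leaves Cu²⁺ with 11 − 2 = 9 d electrons.
In an octahedral site d⁹ (HS) is t₂g⁶ eg³, giving CFSE(oct) = -0.6Δ₀ = -67 kJ/mol.
In a tetrahedral site the filling is e⁴ t₂⁵: CFSE(tet) = -0.4Δₜ = -0.4 × (4/9)(112) = -20 kJ/mol.
OSPE = -67 − (-20) = -47 kJ/mol.

-47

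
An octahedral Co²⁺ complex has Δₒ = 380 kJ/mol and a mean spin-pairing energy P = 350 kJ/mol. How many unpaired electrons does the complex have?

Co²⁺: group 9, so d-count = 9 − 2 = 7.
Here Δₒ > P (380 > 350), so the low-spin state is favoured.
Filling d⁷ accordingly: t₂g⁶ eg¹.
Unpaired electrons: 1.

1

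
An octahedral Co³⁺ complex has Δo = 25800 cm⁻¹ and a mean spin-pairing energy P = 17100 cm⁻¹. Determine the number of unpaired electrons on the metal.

Co is in group 9, so Co³⁺ is d⁶ (9 − 3 = 6).
With Δo > P the complex is low-spin.
That gives t2g^6 e_g^0.
Unpaired electrons: 0.

0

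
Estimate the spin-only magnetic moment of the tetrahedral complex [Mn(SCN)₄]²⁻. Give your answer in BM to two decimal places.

Each SCN⁻ contributes -1; 4 × (-1) = -4. With overall charge -2, Mn is in the +2 oxidation state.
Mn²⁺: group 7, so d-count = 7 − 2 = 5.
Tetrahedral fields are weak (Δₜ ≈ 4/9 Δₒ), so electrons fill high-spin.
Configuration: e² t₂³ → 5 unpaired electrons.
μ(spin-only) = √[5(5+2)] = √35 ≈ 5.92 BM.

5.92 BM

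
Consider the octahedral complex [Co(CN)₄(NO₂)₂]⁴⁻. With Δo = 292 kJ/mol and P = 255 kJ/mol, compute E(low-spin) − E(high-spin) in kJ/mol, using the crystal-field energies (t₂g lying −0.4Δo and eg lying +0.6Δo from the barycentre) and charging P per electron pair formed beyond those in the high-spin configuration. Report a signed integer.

Ligand charges: 4×(-1) from CN⁻ and 2×(-1) from NO₂⁻ sum to -6; with overall charge -4, Co is +2.
Co²⁺: group 9, so d-count = 9 − 2 = 7.
High-spin: t₂g⁵ eg², CFSE = -0.8Δo = -234 kJ/mol.
For low-spin the configuration is t₂g⁶ eg¹: orbital energy -1.8 × 292 = -526 kJ/mol, and 1 additional pair relative to high-spin adds 255 kJ/mol, giving -271 kJ/mol.
Thus E(LS) − E(HS) = -37 kJ/mol.

-37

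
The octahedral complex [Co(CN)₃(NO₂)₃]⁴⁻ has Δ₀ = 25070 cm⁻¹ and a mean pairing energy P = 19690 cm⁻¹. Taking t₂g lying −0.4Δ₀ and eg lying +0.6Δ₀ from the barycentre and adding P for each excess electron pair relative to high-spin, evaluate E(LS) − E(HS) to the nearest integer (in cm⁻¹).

-5380

Ligand charges: 3×(-1) from CN⁻ and 3×(-1) from NO₂⁻ sum to -6; with overall charge -4, Co is +2.
Group 9 minus oxidation state +2 gives a d⁷ configuration for Co²⁺.
High-spin: t₂g⁵ eg², CFSE = -0.8Δ₀ = -20056 cm⁻¹.
Low-spin: t₂g⁶ eg¹, orbital CFSE = -1.8Δ₀ = -45126 cm⁻¹; plus 1 excess pair × P = +19690 cm⁻¹; total -25436 cm⁻¹.
The difference is -25436 − (-20056) = -5380 cm⁻¹, so low-spin lies lower.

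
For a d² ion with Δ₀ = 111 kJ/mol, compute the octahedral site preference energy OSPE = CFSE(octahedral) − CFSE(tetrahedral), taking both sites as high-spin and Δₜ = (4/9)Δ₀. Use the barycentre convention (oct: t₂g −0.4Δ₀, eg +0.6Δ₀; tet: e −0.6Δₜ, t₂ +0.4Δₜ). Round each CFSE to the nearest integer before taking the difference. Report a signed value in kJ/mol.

Octahedral high-spin t₂g² eg⁰: CFSE = -0.8 × 111 = -89 kJ/mol.
In a tetrahedral site the filling is e² t₂⁰: CFSE(tet) = -1.2Δₜ = -1.2 × (4/9)(111) = -59 kJ/mol.
OSPE = -89 − (-59) = -30 kJ/mol.

-30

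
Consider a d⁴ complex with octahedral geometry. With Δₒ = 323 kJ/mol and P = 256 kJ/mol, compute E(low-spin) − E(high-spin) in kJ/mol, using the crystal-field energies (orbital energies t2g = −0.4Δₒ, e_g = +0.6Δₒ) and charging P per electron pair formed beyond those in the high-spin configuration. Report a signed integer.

In the high-spin limit (t2g^3 e_g^1) the orbital term is -0.6Δₒ = -194 kJ/mol, with no excess pairing.
Low-spin t2g^4 e_g^0 gives -1.6Δₒ = -517 kJ/mol, but forming 1 extra pair costs 1P = 256 kJ/mol, so E(LS) = -517 + 256 = -261 kJ/mol.
E(LS) − E(HS) = -261 − (-194) = -67 kJ/mol.

-67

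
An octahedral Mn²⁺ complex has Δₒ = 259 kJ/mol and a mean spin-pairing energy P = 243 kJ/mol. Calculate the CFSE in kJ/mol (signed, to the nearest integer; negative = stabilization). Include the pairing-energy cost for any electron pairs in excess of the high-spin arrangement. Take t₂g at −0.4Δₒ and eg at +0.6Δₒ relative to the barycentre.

Group 7 minus oxidation state +2 gives a d⁵ configuration for Mn²⁺.
With Δₒ > P the complex is low-spin.
Filling d⁵ accordingly: t₂g⁵ eg⁰.
Orbital CFSE = -2.0Δₒ = -2.0 × 259 = -518 kJ/mol.
Excess pairs vs high-spin: 2 − 0 = 2; pairing cost = +486 kJ/mol.
Net CFSE = -518 + 486 = -32 kJ/mol.

-32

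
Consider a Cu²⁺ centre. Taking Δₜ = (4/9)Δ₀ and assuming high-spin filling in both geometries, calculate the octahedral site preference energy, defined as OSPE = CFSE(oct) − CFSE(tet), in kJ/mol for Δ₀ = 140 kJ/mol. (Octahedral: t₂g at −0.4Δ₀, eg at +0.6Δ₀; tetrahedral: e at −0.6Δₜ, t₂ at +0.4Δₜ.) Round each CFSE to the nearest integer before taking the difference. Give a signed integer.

-59

Group 11 minus oxidation state +2 gives a d⁹ configuration for Cu²⁺.
In an octahedral site d⁹ (HS) is t₂g⁶ eg³, giving CFSE(oct) = -0.6Δ₀ = -84 kJ/mol.
Tetrahedral: e⁴ t₂⁵, CFSE = 4(−0.6) + 5(+0.4) = -0.4Δₜ = -0.4 × (4/9) × 140 = -25 kJ/mol.
OSPE = -84 − (-25) = -59 kJ/mol.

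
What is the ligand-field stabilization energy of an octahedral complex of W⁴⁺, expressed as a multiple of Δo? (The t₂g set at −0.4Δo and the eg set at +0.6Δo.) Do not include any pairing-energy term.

-0.8 Δo

W⁴⁺: group 6, so d-count = 6 − 4 = 2.
Configuration: t₂g² eg⁰.
CFSE = 2(-0.4Δo) + 0(0.6Δo) = -0.8Δo + 0.0Δo = -0.8Δo.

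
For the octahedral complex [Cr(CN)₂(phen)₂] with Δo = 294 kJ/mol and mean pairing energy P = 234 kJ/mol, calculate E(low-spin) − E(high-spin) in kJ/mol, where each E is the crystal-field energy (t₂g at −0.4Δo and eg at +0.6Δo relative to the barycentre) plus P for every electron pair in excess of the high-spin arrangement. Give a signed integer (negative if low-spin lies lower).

-60

Ligand charges: 2×(-1) from CN⁻ and 2×(+0) from phen sum to -2; with overall charge +0, Cr is +2.
Cr sits in group 6; removing 2 electrons leaves Cr²⁺ with 6 − 2 = 4 d electrons.
In the high-spin limit (t₂g³ eg¹) the orbital term is -0.6Δo = -176 kJ/mol, with no excess pairing.
For low-spin the configuration is t₂g⁴ eg⁰: orbital energy -1.6 × 294 = -470 kJ/mol, and 1 additional pair relative to high-spin adds 234 kJ/mol, giving -236 kJ/mol.
Thus E(LS) − E(HS) = -60 kJ/mol.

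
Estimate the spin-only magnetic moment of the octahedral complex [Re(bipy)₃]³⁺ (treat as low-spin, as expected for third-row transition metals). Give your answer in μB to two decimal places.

bipy is neutral, so the +3 overall charge sits on Re: oxidation state +3.
Re sits in group 7; removing 3 electrons leaves Re³⁺ with 7 − 3 = 4 d electrons.
Configuration: t₂g⁴ eg⁰ → 2 unpaired electrons.
μ(spin-only) = √[2(2+2)] = √8 ≈ 2.83 μB.

2.83 μB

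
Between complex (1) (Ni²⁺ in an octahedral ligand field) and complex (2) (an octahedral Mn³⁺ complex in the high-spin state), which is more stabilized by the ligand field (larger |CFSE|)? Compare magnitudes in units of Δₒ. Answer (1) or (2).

(1)

(1): Group 10 minus oxidation state +2 gives a d⁸ configuration for Ni²⁺; t2g^6 e_g^2, CFSE = -1.2Δₒ.
(2): Group 7 minus oxidation state +3 gives a d⁴ configuration for Mn³⁺; t₂g³ eg¹, CFSE = -0.6Δₒ.
So (1) has the larger |CFSE|.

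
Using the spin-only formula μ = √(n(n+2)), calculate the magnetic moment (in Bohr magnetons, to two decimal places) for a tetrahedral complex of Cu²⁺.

1.73 Bohr magnetons

Cu²⁺: group 11, so d-count = 11 − 2 = 9.
With tetrahedral geometry the complex is necessarily high-spin.
Configuration: e⁴ t₂⁵ → 1 unpaired electron.
μ(spin-only) = √[1(1+2)] = √3 ≈ 1.73 Bohr magnetons.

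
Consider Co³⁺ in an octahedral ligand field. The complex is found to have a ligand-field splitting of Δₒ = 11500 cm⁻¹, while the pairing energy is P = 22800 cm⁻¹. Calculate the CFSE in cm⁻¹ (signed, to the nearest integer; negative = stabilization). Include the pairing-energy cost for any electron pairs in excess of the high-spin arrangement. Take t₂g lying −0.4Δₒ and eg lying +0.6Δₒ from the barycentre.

Co³⁺: group 9, so d-count = 9 − 3 = 6.
Δₒ < P, so pairing is avoided: the ground state is high-spin.
Configuration: t₂g⁴ eg².
Orbital CFSE = -0.4Δₒ = -0.4 × 11500 = -4600 cm⁻¹.
High-spin has no excess pairs, so no pairing correction applies.

-4600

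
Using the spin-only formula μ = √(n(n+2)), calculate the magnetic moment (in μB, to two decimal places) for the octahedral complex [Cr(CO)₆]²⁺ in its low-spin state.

CO is neutral, so the +2 overall charge sits on Cr: oxidation state +2.
Cr²⁺: group 6, so d-count = 6 − 2 = 4.
Configuration: t2g^4 e_g^0 → 2 unpaired electrons.
μ(spin-only) = √[2(2+2)] = √8 ≈ 2.83 μB.

2.83 μB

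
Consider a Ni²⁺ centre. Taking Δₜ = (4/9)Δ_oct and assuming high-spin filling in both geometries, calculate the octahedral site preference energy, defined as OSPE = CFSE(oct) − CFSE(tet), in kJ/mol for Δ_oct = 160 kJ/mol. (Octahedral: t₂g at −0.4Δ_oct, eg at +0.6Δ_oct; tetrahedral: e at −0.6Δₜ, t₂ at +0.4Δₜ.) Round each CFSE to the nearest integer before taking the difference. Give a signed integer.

-135

Ni sits in group 10; removing 2 electrons leaves Ni²⁺ with 10 − 2 = 8 d electrons.
Octahedral high-spin t2g^6 e_g^2: CFSE = -1.2 × 160 = -192 kJ/mol.
Tetrahedral: e^4 t2^4, CFSE = 4(−0.6) + 4(+0.4) = -0.8Δₜ = -0.8 × (4/9) × 160 = -57 kJ/mol.
OSPE = -192 − (-57) = -135 kJ/mol.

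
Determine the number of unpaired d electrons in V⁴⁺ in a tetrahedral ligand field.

V⁴⁺: group 5, so d-count = 5 − 4 = 1.
With tetrahedral geometry the complex is necessarily high-spin.
Configuration: e¹ t₂⁰, giving 1 unpaired electron.

1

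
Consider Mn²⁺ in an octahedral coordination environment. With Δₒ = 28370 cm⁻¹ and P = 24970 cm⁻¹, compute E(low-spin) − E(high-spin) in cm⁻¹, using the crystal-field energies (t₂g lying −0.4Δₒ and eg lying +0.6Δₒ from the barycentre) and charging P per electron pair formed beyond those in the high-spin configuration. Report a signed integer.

-6800

Mn is in group 7, so Mn²⁺ is d⁵ (7 − 2 = 5).
In the high-spin limit (t₂g³ eg²) the orbital term is 0.0Δₒ = 0 cm⁻¹, with no excess pairing.
Low-spin t₂g⁵ eg⁰ gives -2.0Δₒ = -56740 cm⁻¹, but forming 2 extra pairs costs 2P = 49940 cm⁻¹, so E(LS) = -56740 + 49940 = -6800 cm⁻¹.
The difference is -6800 − (0) = -6800 cm⁻¹, so low-spin lies lower.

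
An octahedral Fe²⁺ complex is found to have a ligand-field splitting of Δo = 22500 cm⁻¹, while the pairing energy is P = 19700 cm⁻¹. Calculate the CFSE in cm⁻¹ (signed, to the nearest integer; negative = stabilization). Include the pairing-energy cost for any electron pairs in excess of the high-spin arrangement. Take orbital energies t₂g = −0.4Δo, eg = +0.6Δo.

Group 8 minus oxidation state +2 gives a d⁶ configuration for Fe²⁺.
Here Δo > P (22500 > 19700), so the low-spin state is favoured.
Configuration: t₂g⁶ eg⁰.
Orbital CFSE = -2.4Δo = -2.4 × 22500 = -54000 cm⁻¹.
Excess pairs vs high-spin: 3 − 1 = 2; pairing cost = +39400 cm⁻¹.
Net CFSE = -54000 + 39400 = -14600 cm⁻¹.

-14600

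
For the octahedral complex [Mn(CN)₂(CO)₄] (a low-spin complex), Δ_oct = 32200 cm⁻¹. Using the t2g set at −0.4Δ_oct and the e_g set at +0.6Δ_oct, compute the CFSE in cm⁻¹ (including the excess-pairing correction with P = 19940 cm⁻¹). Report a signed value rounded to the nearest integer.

Ligand charges: 2×(-1) from CN⁻ and 4×(+0) from CO sum to -2; with overall charge +0, Mn is +2.
Mn²⁺: group 7, so d-count = 7 − 2 = 5.
Electron filling gives t2g^5 e_g^0.
CFSE(orbital) = 5×(-0.4Δ_oct) + 0×(0.6Δ_oct) = -2.0Δ_oct; with Δ_oct = 32200 cm⁻¹ that is -64400 cm⁻¹.
Relative to high-spin t2g^3 e_g^2 (0 paired), the low-spin configuration has 2 additional pairs, contributing +2 × 19940 = +39880 cm⁻¹.
Net CFSE = -64400 + 39880 = -24520 cm⁻¹.

-24520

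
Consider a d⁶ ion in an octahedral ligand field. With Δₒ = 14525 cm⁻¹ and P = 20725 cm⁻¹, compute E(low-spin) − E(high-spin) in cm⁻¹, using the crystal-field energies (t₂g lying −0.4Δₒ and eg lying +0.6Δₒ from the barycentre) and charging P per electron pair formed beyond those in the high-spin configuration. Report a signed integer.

12400

High-spin: t₂g⁴ eg², CFSE = -0.4Δₒ = -5810 cm⁻¹.
Low-spin t₂g⁶ eg⁰ gives -2.4Δₒ = -34860 cm⁻¹, but forming 2 extra pairs costs 2P = 41450 cm⁻¹, so E(LS) = -34860 + 41450 = 6590 cm⁻¹.
The difference is 6590 − (-5810) = 12400 cm⁻¹, so high-spin lies lower.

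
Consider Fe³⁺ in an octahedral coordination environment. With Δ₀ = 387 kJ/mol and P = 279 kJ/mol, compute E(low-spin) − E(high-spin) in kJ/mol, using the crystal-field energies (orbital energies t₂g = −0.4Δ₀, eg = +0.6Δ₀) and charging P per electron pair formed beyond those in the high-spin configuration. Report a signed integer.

Fe is in group 8, so Fe³⁺ is d⁵ (8 − 3 = 5).
In the high-spin limit (t₂g³ eg²) the orbital term is 0.0Δ₀ = 0 kJ/mol, with no excess pairing.
For low-spin the configuration is t₂g⁵ eg⁰: orbital energy -2.0 × 387 = -774 kJ/mol, and 2 additional pairs relative to high-spin add 558 kJ/mol, giving -216 kJ/mol.
The difference is -216 − (0) = -216 kJ/mol, so low-spin lies lower.

-216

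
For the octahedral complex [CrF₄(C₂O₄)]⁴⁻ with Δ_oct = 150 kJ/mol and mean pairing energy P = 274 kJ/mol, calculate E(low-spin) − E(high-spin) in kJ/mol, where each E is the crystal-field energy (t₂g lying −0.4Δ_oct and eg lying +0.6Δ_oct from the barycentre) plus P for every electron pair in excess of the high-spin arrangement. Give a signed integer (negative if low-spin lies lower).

124

Ligand charges: 4×(-1) from F⁻ and 1×(-2) from C₂O₄²⁻ sum to -6; with overall charge -4, Cr is +2.
Group 6 minus oxidation state +2 gives a d⁴ configuration for Cr²⁺.
In the high-spin limit (t₂g³ eg¹) the orbital term is -0.6Δ_oct = -90 kJ/mol, with no excess pairing.
For low-spin the configuration is t₂g⁴ eg⁰: orbital energy -1.6 × 150 = -240 kJ/mol, and 1 additional pair relative to high-spin adds 274 kJ/mol, giving 34 kJ/mol.
Thus E(LS) − E(HS) = 124 kJ/mol.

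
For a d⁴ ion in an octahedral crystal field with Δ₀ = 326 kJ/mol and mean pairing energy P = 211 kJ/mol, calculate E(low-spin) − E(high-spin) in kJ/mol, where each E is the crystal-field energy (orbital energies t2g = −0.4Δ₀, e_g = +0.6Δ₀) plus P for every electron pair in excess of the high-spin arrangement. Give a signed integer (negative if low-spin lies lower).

-115

High-spin d⁴ fills as t2g^3 e_g^1 with CFSE 3(−0.4) + 1(+0.6) = -0.6Δ₀ = -196 kJ/mol.
For low-spin the configuration is t2g^4 e_g^0: orbital energy -1.6 × 326 = -522 kJ/mol, and 1 additional pair relative to high-spin adds 211 kJ/mol, giving -311 kJ/mol.
E(LS) − E(HS) = -311 − (-196) = -115 kJ/mol.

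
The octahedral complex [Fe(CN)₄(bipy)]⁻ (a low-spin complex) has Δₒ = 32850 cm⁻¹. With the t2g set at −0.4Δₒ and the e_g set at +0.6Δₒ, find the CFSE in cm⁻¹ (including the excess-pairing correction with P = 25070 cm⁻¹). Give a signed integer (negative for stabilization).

-15560

Ligand charges: 4×(-1) from CN⁻ and 1×(+0) from bipy sum to -4; with overall charge -1, Fe is +3.
Fe³⁺: group 8, so d-count = 8 − 3 = 5.
Configuration: t2g^5 e_g^0.
CFSE(orbital) = 5×(-0.4Δₒ) + 0×(0.6Δₒ) = -2.0Δₒ; with Δₒ = 32850 cm⁻¹ that is -65700 cm⁻¹.
Pairing penalty: 2 pairs vs 0 in the high-spin reference → 2 extra × P = 50140 cm⁻¹.
Overall CFSE = -65700 + 50140 = -15560 cm⁻¹.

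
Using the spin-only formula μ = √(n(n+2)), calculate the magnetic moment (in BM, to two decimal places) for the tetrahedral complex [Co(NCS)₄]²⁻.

Each NCS⁻ contributes -1; 4 × (-1) = -4. With overall charge -2, Co is in the +2 oxidation state.
Co²⁺: group 9, so d-count = 9 − 2 = 7.
Tetrahedral splitting is small, so the complex is high-spin.
Configuration: e⁴ t₂³ → 3 unpaired electrons.
μ(spin-only) = √[3(3+2)] = √15 ≈ 3.87 BM.

3.87 BM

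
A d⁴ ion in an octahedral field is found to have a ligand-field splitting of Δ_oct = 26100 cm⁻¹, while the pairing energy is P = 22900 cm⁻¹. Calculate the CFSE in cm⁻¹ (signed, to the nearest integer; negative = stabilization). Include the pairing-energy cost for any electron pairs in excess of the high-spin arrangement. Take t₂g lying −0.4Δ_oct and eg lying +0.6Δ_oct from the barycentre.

Since Δ_oct = 26100 cm⁻¹ > P = 22900 cm⁻¹, the complex adopts the low-spin configuration.
Filling d⁴ accordingly: t₂g⁴ eg⁰.
Orbital CFSE = -1.6Δ_oct = -1.6 × 26100 = -41760 cm⁻¹.
Excess pairs vs high-spin: 1 − 0 = 1; pairing cost = +22900 cm⁻¹.
Net CFSE = -41760 + 22900 = -18860 cm⁻¹.

-18860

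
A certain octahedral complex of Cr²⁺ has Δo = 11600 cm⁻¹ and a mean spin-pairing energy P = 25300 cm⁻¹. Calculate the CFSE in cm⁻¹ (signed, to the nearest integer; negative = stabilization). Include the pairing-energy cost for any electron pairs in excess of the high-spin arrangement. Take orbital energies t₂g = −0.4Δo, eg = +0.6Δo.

-6960

Cr is in group 6, so Cr²⁺ is d⁴ (6 − 2 = 4).
Here Δo < P (11600 < 25300), so the high-spin state is favoured.
That gives t₂g³ eg¹.
Orbital CFSE = -0.6Δo = -0.6 × 11600 = -6960 cm⁻¹.
High-spin has no excess pairs, so no pairing correction applies.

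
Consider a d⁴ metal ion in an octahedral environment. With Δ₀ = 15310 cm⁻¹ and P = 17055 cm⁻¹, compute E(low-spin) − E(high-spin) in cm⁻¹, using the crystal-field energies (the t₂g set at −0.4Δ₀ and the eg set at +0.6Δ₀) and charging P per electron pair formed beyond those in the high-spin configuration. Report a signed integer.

1745

In the high-spin limit (t₂g³ eg¹) the orbital term is -0.6Δ₀ = -9186 cm⁻¹, with no excess pairing.
Low-spin: t₂g⁴ eg⁰, orbital CFSE = -1.6Δ₀ = -24496 cm⁻¹; plus 1 excess pair × P = +17055 cm⁻¹; total -7441 cm⁻¹.
E(LS) − E(HS) = -7441 − (-9186) = 1745 cm⁻¹.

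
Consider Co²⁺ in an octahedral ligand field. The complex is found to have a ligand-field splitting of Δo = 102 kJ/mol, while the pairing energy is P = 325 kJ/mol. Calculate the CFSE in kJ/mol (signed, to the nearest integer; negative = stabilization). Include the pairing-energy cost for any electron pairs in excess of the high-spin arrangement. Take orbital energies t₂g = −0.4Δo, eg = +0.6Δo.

Co sits in group 9; removing 2 electrons leaves Co²⁺ with 9 − 2 = 7 d electrons.
Δo < P, so pairing is avoided: the ground state is high-spin.
That gives t₂g⁵ eg².
Orbital CFSE = -0.8Δo = -0.8 × 102 = -82 kJ/mol.
High-spin has no excess pairs, so no pairing correction applies.

-82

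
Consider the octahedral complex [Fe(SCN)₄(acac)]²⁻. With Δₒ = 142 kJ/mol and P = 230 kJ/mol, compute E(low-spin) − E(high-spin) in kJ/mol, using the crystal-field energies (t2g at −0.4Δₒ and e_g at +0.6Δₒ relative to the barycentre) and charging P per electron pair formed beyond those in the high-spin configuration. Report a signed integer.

176

Ligand charges: 4×(-1) from SCN⁻ and 1×(-1) from acac⁻ sum to -5; with overall charge -2, Fe is +3.
Fe is in group 8, so Fe³⁺ is d⁵ (8 − 3 = 5).
High-spin: t2g^3 e_g^2, CFSE = 0.0Δₒ = 0 kJ/mol.
For low-spin the configuration is t2g^5 e_g^0: orbital energy -2.0 × 142 = -284 kJ/mol, and 2 additional pairs relative to high-spin add 460 kJ/mol, giving 176 kJ/mol.
The difference is 176 − (0) = 176 kJ/mol, so high-spin lies lower.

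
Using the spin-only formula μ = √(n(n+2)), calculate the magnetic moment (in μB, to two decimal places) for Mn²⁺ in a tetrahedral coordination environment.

5.92 μB

Mn²⁺: group 7, so d-count = 7 − 2 = 5.
Tetrahedral splitting is small, so the complex is high-spin.
Configuration: e² t₂³ → 5 unpaired electrons.
μ(spin-only) = √[5(5+2)] = √35 ≈ 5.92 μB.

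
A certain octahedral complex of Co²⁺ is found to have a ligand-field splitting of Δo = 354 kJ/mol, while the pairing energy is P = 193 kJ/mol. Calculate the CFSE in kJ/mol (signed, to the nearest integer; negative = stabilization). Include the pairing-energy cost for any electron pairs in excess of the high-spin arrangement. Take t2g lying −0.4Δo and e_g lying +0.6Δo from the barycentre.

-444

Co sits in group 9; removing 2 electrons leaves Co²⁺ with 9 − 2 = 7 d electrons.
Here Δo > P (354 > 193), so the low-spin state is favoured.
Configuration: t2g^6 e_g^1.
Orbital CFSE = -1.8Δo = -1.8 × 354 = -637 kJ/mol.
Excess pairs vs high-spin: 3 − 2 = 1; pairing cost = +193 kJ/mol.
Net CFSE = -637 + 193 = -444 kJ/mol.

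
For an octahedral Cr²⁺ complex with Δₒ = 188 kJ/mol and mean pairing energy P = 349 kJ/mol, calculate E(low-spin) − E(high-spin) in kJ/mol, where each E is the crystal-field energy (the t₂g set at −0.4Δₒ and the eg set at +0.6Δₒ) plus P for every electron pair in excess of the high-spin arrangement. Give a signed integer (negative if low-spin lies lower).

Cr sits in group 6; removing 2 electrons leaves Cr²⁺ with 6 − 2 = 4 d electrons.
In the high-spin limit (t₂g³ eg¹) the orbital term is -0.6Δₒ = -113 kJ/mol, with no excess pairing.
For low-spin the configuration is t₂g⁴ eg⁰: orbital energy -1.6 × 188 = -301 kJ/mol, and 1 additional pair relative to high-spin adds 349 kJ/mol, giving 48 kJ/mol.
E(LS) − E(HS) = 48 − (-113) = 161 kJ/mol.

161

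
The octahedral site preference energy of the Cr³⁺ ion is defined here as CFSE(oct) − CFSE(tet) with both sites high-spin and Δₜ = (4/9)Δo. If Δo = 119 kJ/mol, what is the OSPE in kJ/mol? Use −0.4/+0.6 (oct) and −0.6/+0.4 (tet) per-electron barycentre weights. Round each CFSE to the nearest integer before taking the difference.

-101

Cr³⁺: group 6, so d-count = 6 − 3 = 3.
Octahedral (high-spin): t2g^3 e_g^0, CFSE = 3(−0.4) + 0(+0.6) = -1.2Δo = -1.2 × 119 = -143 kJ/mol.
In a tetrahedral site the filling is e^2 t2^1: CFSE(tet) = -0.8Δₜ = -0.8 × (4/9)(119) = -42 kJ/mol.
OSPE = CFSE(oct) − CFSE(tet) = -143 − (-42) = -101 kJ/mol.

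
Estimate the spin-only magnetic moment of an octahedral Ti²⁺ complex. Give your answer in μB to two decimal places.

2.83 μB

Group 4 minus oxidation state +2 gives a d² configuration for Ti²⁺.
Configuration: t2g^2 e_g^0 → 2 unpaired electrons.
μ(spin-only) = √[2(2+2)] = √8 ≈ 2.83 μB.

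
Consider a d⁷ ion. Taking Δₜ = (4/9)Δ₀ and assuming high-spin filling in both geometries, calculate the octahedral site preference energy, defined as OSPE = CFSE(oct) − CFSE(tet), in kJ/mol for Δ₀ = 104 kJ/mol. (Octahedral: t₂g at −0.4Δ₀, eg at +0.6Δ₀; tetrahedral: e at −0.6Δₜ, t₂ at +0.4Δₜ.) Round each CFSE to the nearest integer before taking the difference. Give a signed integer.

-28

In an octahedral site d⁷ (HS) is t2g^5 e_g^2, giving CFSE(oct) = -0.8Δ₀ = -83 kJ/mol.
Tetrahedral: e^4 t2^3, CFSE = 4(−0.6) + 3(+0.4) = -1.2Δₜ = -1.2 × (4/9) × 104 = -55 kJ/mol.
OSPE = -83 − (-55) = -28 kJ/mol.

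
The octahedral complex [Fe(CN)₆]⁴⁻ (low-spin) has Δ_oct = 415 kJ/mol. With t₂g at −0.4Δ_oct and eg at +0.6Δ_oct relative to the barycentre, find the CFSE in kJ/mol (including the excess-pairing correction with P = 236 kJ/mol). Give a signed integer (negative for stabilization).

-524

Each CN⁻ contributes -1; 6 × (-1) = -6. With overall charge -4, Fe is in the +2 oxidation state.
Fe sits in group 8; removing 2 electrons leaves Fe²⁺ with 8 − 2 = 6 d electrons.
Configuration: t₂g⁶ eg⁰.
The orbital stabilization is -2.4Δ_oct = -2.4 × 415 = -996 kJ/mol.
Pairing penalty: 3 pairs vs 1 in the high-spin reference → 2 extra × P = 472 kJ/mol.
Combining: -996 + 472 = -524 kJ/mol.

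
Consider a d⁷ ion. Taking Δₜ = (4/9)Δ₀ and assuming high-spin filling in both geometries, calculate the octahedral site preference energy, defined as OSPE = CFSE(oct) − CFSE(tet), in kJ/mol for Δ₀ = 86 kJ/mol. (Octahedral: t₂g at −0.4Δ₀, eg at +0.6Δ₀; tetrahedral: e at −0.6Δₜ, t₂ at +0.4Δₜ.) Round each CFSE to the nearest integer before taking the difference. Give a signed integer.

Octahedral (high-spin): t2g^5 e_g^2, CFSE = 5(−0.4) + 2(+0.6) = -0.8Δ₀ = -0.8 × 86 = -69 kJ/mol.
Tetrahedral: e^4 t2^3, CFSE = 4(−0.6) + 3(+0.4) = -1.2Δₜ = -1.2 × (4/9) × 86 = -46 kJ/mol.
OSPE = CFSE(oct) − CFSE(tet) = -69 − (-46) = -23 kJ/mol.

-23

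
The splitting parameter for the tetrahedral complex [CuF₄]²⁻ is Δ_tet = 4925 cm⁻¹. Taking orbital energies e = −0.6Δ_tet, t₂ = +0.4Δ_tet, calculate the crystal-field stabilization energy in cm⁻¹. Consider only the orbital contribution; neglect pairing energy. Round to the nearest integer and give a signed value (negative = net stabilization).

Each F⁻ contributes -1; 4 × (-1) = -4. With overall charge -2, Cu is in the +2 oxidation state.
Group 11 minus oxidation state +2 gives a d⁹ configuration for Cu²⁺.
Tetrahedral fields are weak (Δₜ ≈ 4/9 Δₒ), so electrons fill high-spin.
Electron filling gives e⁴ t₂⁵.
CFSE(orbital) = 4×(-0.6Δ_tet) + 5×(0.4Δ_tet) = -0.4Δ_tet; with Δ_tet = 4925 cm⁻¹ that is -1970 cm⁻¹.

-1970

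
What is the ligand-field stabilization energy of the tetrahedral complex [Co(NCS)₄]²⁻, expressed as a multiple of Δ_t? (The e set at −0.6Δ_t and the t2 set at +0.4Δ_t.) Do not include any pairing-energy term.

Each NCS⁻ contributes -1; 4 × (-1) = -4. With overall charge -2, Co is in the +2 oxidation state.
Co sits in group 9; removing 2 electrons leaves Co²⁺ with 9 − 2 = 7 d electrons.
With tetrahedral geometry the complex is necessarily high-spin.
Configuration: e^4 t2^3.
CFSE = 4(-0.6Δ_t) + 3(0.4Δ_t) = -2.4Δ_t + 1.2Δ_t = -1.2Δ_t.

-1.2 Δ_t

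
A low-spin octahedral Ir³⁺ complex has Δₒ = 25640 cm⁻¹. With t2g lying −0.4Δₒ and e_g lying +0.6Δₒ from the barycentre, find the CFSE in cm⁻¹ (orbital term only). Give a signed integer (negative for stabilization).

-61536

Ir³⁺: group 9, so d-count = 9 − 3 = 6.
Electron filling gives t2g^6 e_g^0.
Orbital CFSE = 6(-0.4) + 0(0.6) = -2.4Δₒ = -2.4 × 25640 = -61536 cm⁻¹.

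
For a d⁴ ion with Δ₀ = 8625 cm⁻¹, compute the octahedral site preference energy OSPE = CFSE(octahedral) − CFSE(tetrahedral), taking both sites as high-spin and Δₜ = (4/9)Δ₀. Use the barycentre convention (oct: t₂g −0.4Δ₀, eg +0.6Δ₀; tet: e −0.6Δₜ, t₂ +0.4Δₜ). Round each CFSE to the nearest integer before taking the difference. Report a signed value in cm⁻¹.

-3642

Octahedral high-spin t2g^3 e_g^1: CFSE = -0.6 × 8625 = -5175 cm⁻¹.
In a tetrahedral site the filling is e^2 t2^2: CFSE(tet) = -0.4Δₜ = -0.4 × (4/9)(8625) = -1533 cm⁻¹.
Subtracting, OSPE = -5175 − (-1533) = -3642 cm⁻¹.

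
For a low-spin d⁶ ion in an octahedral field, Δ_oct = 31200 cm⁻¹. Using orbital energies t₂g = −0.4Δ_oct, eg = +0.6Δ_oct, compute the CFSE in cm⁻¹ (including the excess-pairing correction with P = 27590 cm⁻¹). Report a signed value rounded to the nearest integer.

The d⁶ electrons fill as t₂g⁶ eg⁰.
Orbital CFSE = 6(-0.4) + 0(0.6) = -2.4Δ_oct = -2.4 × 31200 = -74880 cm⁻¹.
Relative to high-spin t₂g⁴ eg² (1 paired), the low-spin configuration has 2 additional pairs, contributing +2 × 27590 = +55180 cm⁻¹.
Overall CFSE = -74880 + 55180 = -19700 cm⁻¹.

-19700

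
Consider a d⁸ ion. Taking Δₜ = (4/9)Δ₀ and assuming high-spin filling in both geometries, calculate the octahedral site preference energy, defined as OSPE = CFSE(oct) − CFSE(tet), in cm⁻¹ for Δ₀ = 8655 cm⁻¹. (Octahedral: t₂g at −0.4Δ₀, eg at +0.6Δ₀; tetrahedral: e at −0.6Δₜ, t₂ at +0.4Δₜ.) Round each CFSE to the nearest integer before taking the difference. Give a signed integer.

-7309

Octahedral (high-spin): t2g^6 e_g^2, CFSE = 6(−0.4) + 2(+0.6) = -1.2Δ₀ = -1.2 × 8655 = -10386 cm⁻¹.
Tetrahedral e^4 t2^4 gives -0.8Δₜ = -0.8 × (4/9) × 8655 = -3077 cm⁻¹.
OSPE = CFSE(oct) − CFSE(tet) = -10386 − (-3077) = -7309 cm⁻¹.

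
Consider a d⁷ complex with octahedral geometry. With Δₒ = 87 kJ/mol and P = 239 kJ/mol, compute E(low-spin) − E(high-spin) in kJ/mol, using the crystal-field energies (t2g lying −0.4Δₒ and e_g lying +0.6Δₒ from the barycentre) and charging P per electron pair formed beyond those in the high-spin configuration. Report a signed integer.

High-spin: t2g^5 e_g^2, CFSE = -0.8Δₒ = -70 kJ/mol.
Low-spin t2g^6 e_g^1 gives -1.8Δₒ = -157 kJ/mol, but forming 1 extra pair costs 1P = 239 kJ/mol, so E(LS) = -157 + 239 = 82 kJ/mol.
The difference is 82 − (-70) = 152 kJ/mol, so high-spin lies lower.

152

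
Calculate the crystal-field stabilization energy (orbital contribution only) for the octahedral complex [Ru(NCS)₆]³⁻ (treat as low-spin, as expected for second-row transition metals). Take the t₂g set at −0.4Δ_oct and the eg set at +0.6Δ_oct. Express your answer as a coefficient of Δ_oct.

Each NCS⁻ contributes -1; 6 × (-1) = -6. With overall charge -3, Ru is in the +3 oxidation state.
Ru³⁺: group 8, so d-count = 8 − 3 = 5.
Configuration: t₂g⁵ eg⁰.
CFSE = 5(-0.4Δ_oct) + 0(0.6Δ_oct) = -2.0Δ_oct + 0.0Δ_oct = -2.0Δ_oct.

-2.0 Δ_oct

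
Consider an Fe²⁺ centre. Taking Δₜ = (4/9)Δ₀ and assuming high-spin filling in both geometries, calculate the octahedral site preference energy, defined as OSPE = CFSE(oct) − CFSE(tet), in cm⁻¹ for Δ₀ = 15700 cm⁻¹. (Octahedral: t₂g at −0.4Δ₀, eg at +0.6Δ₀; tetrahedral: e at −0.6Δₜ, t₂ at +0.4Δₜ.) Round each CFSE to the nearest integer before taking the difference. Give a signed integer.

-2093

Fe is in group 8, so Fe²⁺ is d⁶ (8 − 2 = 6).
Octahedral high-spin t₂g⁴ eg²: CFSE = -0.4 × 15700 = -6280 cm⁻¹.
Tetrahedral: e³ t₂³, CFSE = 3(−0.6) + 3(+0.4) = -0.6Δₜ = -0.6 × (4/9) × 15700 = -4187 cm⁻¹.
OSPE = CFSE(oct) − CFSE(tet) = -6280 − (-4187) = -2093 cm⁻¹.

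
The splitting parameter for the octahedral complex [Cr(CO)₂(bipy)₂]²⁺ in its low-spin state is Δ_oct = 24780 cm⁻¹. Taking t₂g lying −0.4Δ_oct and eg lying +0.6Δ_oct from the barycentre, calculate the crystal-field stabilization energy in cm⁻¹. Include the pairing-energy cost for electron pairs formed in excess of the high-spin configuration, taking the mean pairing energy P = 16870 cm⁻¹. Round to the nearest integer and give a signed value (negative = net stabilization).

-22778

Ligand charges: 2×(+0) from CO and 2×(+0) from bipy sum to +0; with overall charge +2, Cr is +2.
Cr is in group 6, so Cr²⁺ is d⁴ (6 − 2 = 4).
Configuration: t₂g⁴ eg⁰.
CFSE(orbital) = 4×(-0.4Δ_oct) + 0×(0.6Δ_oct) = -1.6Δ_oct; with Δ_oct = 24780 cm⁻¹ that is -39648 cm⁻¹.
Pairing penalty: 1 pair vs 0 in the high-spin reference → 1 extra × P = 16870 cm⁻¹.
Overall CFSE = -39648 + 16870 = -22778 cm⁻¹.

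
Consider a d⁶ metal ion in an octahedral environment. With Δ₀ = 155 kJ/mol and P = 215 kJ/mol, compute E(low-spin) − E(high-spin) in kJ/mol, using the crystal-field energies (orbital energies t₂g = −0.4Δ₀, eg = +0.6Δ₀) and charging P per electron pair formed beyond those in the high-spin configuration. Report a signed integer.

High-spin: t₂g⁴ eg², CFSE = -0.4Δ₀ = -62 kJ/mol.
Low-spin t₂g⁶ eg⁰ gives -2.4Δ₀ = -372 kJ/mol, but forming 2 extra pairs costs 2P = 430 kJ/mol, so E(LS) = -372 + 430 = 58 kJ/mol.
E(LS) − E(HS) = 58 − (-62) = 120 kJ/mol.

120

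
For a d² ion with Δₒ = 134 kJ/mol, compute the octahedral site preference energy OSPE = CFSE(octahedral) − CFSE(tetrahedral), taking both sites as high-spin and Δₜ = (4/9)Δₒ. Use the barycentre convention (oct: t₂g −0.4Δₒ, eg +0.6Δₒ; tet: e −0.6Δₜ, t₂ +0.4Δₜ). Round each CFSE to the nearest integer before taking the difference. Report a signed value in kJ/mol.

Octahedral (high-spin): t₂g² eg⁰, CFSE = 2(−0.4) + 0(+0.6) = -0.8Δₒ = -0.8 × 134 = -107 kJ/mol.
Tetrahedral: e² t₂⁰, CFSE = 2(−0.6) + 0(+0.4) = -1.2Δₜ = -1.2 × (4/9) × 134 = -71 kJ/mol.
OSPE = -107 − (-71) = -36 kJ/mol.

-36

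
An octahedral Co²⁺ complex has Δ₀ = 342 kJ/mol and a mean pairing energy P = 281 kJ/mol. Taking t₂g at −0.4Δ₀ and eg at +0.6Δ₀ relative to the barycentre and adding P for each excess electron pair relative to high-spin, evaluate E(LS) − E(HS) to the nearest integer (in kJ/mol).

Co is in group 9, so Co²⁺ is d⁷ (9 − 2 = 7).
High-spin d⁷ fills as t₂g⁵ eg² with CFSE 5(−0.4) + 2(+0.6) = -0.8Δ₀ = -274 kJ/mol.
For low-spin the configuration is t₂g⁶ eg¹: orbital energy -1.8 × 342 = -616 kJ/mol, and 1 additional pair relative to high-spin adds 281 kJ/mol, giving -335 kJ/mol.
Thus E(LS) − E(HS) = -61 kJ/mol.

-61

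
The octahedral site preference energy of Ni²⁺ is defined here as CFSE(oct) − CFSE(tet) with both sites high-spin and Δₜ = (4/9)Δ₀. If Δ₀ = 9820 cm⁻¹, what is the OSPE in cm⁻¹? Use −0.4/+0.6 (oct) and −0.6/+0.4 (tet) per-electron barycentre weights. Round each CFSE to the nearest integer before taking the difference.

Ni²⁺: group 10, so d-count = 10 − 2 = 8.
In an octahedral site d⁸ (HS) is t₂g⁶ eg², giving CFSE(oct) = -1.2Δ₀ = -11784 cm⁻¹.
Tetrahedral: e⁴ t₂⁴, CFSE = 4(−0.6) + 4(+0.4) = -0.8Δₜ = -0.8 × (4/9) × 9820 = -3492 cm⁻¹.
Subtracting, OSPE = -11784 − (-3492) = -8292 cm⁻¹.

-8292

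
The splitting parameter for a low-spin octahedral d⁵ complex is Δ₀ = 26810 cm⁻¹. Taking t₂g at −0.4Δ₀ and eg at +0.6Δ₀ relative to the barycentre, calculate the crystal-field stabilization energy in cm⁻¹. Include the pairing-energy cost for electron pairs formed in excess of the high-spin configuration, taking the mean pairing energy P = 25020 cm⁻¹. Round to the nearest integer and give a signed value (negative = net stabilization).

Electron filling gives t₂g⁵ eg⁰.
The orbital stabilization is -2.0Δ₀ = -2.0 × 26810 = -53620 cm⁻¹.
Relative to high-spin t₂g³ eg² (0 paired), the low-spin configuration has 2 additional pairs, contributing +2 × 25020 = +50040 cm⁻¹.
Overall CFSE = -53620 + 50040 = -3580 cm⁻¹.

-3580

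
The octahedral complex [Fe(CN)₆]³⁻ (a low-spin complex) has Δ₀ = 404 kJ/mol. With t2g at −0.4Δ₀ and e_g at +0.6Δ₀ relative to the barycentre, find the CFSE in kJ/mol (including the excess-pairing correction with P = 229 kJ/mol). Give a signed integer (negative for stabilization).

Each CN⁻ contributes -1; 6 × (-1) = -6. With overall charge -3, Fe is in the +3 oxidation state.
Fe³⁺: group 8, so d-count = 8 − 3 = 5.
Electron filling gives t2g^5 e_g^0.
The orbital stabilization is -2.0Δ₀ = -2.0 × 404 = -808 kJ/mol.
High-spin d⁵ would be t2g^3 e_g^2 with 0 pairs; low-spin has 2, so 2 excess pairs cost +2P = +458 kJ/mol.
Net CFSE = -808 + 458 = -350 kJ/mol.

-350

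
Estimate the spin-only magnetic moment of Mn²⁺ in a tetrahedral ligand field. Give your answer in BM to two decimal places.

5.92 BM

Group 7 minus oxidation state +2 gives a d⁵ configuration for Mn²⁺.
Tetrahedral splitting is small, so the complex is high-spin.
Configuration: e² t₂³ → 5 unpaired electrons.
μ(spin-only) = √[5(5+2)] = √35 ≈ 5.92 BM.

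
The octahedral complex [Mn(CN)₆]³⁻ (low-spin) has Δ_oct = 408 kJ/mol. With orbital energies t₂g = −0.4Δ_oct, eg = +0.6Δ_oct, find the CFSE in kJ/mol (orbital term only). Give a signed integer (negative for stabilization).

-653

Each CN⁻ contributes -1; 6 × (-1) = -6. With overall charge -3, Mn is in the +3 oxidation state.
Group 7 minus oxidation state +3 gives a d⁴ configuration for Mn³⁺.
The d⁴ electrons fill as t₂g⁴ eg⁰.
Orbital CFSE = 4(-0.4) + 0(0.6) = -1.6Δ_oct = -1.6 × 408 = -653 kJ/mol.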